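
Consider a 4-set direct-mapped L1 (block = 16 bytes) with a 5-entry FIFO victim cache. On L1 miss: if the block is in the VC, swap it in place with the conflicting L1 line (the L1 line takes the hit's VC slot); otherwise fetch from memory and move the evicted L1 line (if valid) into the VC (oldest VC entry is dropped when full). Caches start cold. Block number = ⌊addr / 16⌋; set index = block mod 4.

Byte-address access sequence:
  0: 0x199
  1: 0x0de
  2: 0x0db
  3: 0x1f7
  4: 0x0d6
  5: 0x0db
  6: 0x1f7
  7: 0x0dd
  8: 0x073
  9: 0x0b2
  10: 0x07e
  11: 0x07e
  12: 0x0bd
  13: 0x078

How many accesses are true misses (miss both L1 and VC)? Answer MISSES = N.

0: 0x199 (blk 25, set 1) → MISS  vc=[]
1: 0xde (blk 13, set 1) → MISS  vc=[25]
2: 0xdb (blk 13, set 1) → L1-HIT  vc=[25]
3: 0x1f7 (blk 31, set 3) → MISS  vc=[25]
4: 0xd6 (blk 13, set 1) → L1-HIT  vc=[25]
5: 0xdb (blk 13, set 1) → L1-HIT  vc=[25]
6: 0x1f7 (blk 31, set 3) → L1-HIT  vc=[25]
7: 0xdd (blk 13, set 1) → L1-HIT  vc=[25]
8: 0x73 (blk 7, set 3) → MISS  vc=[25, 31]
9: 0xb2 (blk 11, set 3) → MISS  vc=[25, 31, 7]
10: 0x7e (blk 7, set 3) → VC-HIT  vc=[25, 31, 11]
11: 0x7e (blk 7, set 3) → L1-HIT  vc=[25, 31, 11]
12: 0xbd (blk 11, set 3) → VC-HIT  vc=[25, 31, 7]
13: 0x78 (blk 7, set 3) → VC-HIT  vc=[25, 31, 11]

MISSES = 5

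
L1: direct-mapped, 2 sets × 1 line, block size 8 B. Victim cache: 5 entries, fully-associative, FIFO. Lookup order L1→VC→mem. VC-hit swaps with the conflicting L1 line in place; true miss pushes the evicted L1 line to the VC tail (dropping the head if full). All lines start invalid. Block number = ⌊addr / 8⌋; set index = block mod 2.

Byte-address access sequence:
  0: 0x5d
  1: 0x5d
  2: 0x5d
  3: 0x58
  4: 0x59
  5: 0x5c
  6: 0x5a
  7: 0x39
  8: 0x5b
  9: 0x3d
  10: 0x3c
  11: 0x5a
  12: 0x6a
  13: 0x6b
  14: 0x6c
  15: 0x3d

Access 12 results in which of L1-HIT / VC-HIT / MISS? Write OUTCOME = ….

OUTCOME = MISS

0: 0x5d (blk 11, set 1) → MISS  vc=[]
1: 0x5d (blk 11, set 1) → L1-HIT  vc=[]
2: 0x5d (blk 11, set 1) → L1-HIT  vc=[]
3: 0x58 (blk 11, set 1) → L1-HIT  vc=[]
4: 0x59 (blk 11, set 1) → L1-HIT  vc=[]
5: 0x5c (blk 11, set 1) → L1-HIT  vc=[]
6: 0x5a (blk 11, set 1) → L1-HIT  vc=[]
7: 0x39 (blk 7, set 1) → MISS  vc=[11]
8: 0x5b (blk 11, set 1) → VC-HIT  vc=[7]
9: 0x3d (blk 7, set 1) → VC-HIT  vc=[11]
10: 0x3c (blk 7, set 1) → L1-HIT  vc=[11]
11: 0x5a (blk 11, set 1) → VC-HIT  vc=[7]
12: 0x6a (blk 13, set 1) → MISS  vc=[7, 11]
13: 0x6b (blk 13, set 1) → L1-HIT  vc=[7, 11]
14: 0x6c (blk 13, set 1) → L1-HIT  vc=[7, 11]
15: 0x3d (blk 7, set 1) → VC-HIT  vc=[13, 11]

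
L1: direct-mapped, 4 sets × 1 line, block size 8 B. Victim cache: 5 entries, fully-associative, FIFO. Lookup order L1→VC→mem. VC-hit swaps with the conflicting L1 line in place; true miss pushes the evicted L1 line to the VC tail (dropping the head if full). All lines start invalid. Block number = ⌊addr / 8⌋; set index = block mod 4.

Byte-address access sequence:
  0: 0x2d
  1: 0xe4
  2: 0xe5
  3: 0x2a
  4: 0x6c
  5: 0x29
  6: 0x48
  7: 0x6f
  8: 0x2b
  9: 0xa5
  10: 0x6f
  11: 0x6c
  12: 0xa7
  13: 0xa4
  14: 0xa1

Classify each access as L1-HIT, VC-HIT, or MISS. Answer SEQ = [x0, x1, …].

#0 0x2d→b5/s1 MISS; vc=[]
#1 0xe4→b28/s0 MISS; vc=[]
#2 0xe5→b28/s0 L1-HIT; vc=[]
#3 0x2a→b5/s1 L1-HIT; vc=[]
#4 0x6c→b13/s1 MISS; vc=[5]
#5 0x29→b5/s1 VC-HIT; vc=[13]
#6 0x48→b9/s1 MISS; vc=[13,5]
#7 0x6f→b13/s1 VC-HIT; vc=[9,5]
#8 0x2b→b5/s1 VC-HIT; vc=[9,13]
#9 0xa5→b20/s0 MISS; vc=[9,13,28]
#10 0x6f→b13/s1 VC-HIT; vc=[9,5,28]
#11 0x6c→b13/s1 L1-HIT; vc=[9,5,28]
#12 0xa7→b20/s0 L1-HIT; vc=[9,5,28]
#13 0xa4→b20/s0 L1-HIT; vc=[9,5,28]
#14 0xa1→b20/s0 L1-HIT; vc=[9,5,28]

SEQ = [MISS, MISS, L1-HIT, L1-HIT, MISS, VC-HIT, MISS, VC-HIT, VC-HIT, MISS, VC-HIT, L1-HIT, L1-HIT, L1-HIT, L1-HIT]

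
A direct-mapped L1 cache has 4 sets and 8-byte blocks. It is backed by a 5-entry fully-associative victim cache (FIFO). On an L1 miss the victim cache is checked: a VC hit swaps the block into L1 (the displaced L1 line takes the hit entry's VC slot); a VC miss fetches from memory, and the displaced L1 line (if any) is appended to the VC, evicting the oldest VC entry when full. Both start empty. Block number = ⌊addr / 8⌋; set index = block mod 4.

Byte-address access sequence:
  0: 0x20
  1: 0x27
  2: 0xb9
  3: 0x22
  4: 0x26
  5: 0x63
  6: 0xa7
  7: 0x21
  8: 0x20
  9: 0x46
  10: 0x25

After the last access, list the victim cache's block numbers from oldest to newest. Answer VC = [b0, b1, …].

VC = [20, 12, 8]

0: 0x20 (blk 4, set 0) → MISS  vc=[]
1: 0x27 (blk 4, set 0) → L1-HIT  vc=[]
2: 0xb9 (blk 23, set 3) → MISS  vc=[]
3: 0x22 (blk 4, set 0) → L1-HIT  vc=[]
4: 0x26 (blk 4, set 0) → L1-HIT  vc=[]
5: 0x63 (blk 12, set 0) → MISS  vc=[4]
6: 0xa7 (blk 20, set 0) → MISS  vc=[4, 12]
7: 0x21 (blk 4, set 0) → VC-HIT  vc=[20, 12]
8: 0x20 (blk 4, set 0) → L1-HIT  vc=[20, 12]
9: 0x46 (blk 8, set 0) → MISS  vc=[20, 12, 4]
10: 0x25 (blk 4, set 0) → VC-HIT  vc=[20, 12, 8]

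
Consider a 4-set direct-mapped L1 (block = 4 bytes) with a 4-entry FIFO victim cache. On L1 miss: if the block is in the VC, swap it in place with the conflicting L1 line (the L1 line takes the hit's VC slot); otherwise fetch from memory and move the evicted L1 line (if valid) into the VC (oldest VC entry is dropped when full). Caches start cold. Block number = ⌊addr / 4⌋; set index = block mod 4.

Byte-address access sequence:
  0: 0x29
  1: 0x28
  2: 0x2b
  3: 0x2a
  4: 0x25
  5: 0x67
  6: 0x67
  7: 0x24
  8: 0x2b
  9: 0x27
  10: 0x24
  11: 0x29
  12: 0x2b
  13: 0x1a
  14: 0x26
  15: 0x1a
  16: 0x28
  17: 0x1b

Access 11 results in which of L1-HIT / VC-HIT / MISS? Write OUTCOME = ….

#0 0x29→b10/s2 MISS; vc=[]
#1 0x28→b10/s2 L1-HIT; vc=[]
#2 0x2b→b10/s2 L1-HIT; vc=[]
#3 0x2a→b10/s2 L1-HIT; vc=[]
#4 0x25→b9/s1 MISS; vc=[]
#5 0x67→b25/s1 MISS; vc=[9]
#6 0x67→b25/s1 L1-HIT; vc=[9]
#7 0x24→b9/s1 VC-HIT; vc=[25]
#8 0x2b→b10/s2 L1-HIT; vc=[25]
#9 0x27→b9/s1 L1-HIT; vc=[25]
#10 0x24→b9/s1 L1-HIT; vc=[25]
#11 0x29→b10/s2 L1-HIT; vc=[25]
#12 0x2b→b10/s2 L1-HIT; vc=[25]
#13 0x1a→b6/s2 MISS; vc=[25,10]
#14 0x26→b9/s1 L1-HIT; vc=[25,10]
#15 0x1a→b6/s2 L1-HIT; vc=[25,10]
#16 0x28→b10/s2 VC-HIT; vc=[25,6]
#17 0x1b→b6/s2 VC-HIT; vc=[25,10]

OUTCOME = L1-HIT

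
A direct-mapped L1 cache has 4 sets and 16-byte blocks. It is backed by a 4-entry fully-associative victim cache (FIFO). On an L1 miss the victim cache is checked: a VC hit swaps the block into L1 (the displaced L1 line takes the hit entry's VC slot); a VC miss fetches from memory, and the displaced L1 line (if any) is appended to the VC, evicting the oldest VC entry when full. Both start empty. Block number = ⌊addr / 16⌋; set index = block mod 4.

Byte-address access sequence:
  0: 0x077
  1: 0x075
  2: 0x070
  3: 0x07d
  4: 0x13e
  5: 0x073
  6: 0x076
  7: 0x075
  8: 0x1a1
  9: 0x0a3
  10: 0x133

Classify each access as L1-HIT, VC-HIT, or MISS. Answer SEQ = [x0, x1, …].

#0 0x77→b7/s3 MISS; vc=[]
#1 0x75→b7/s3 L1-HIT; vc=[]
#2 0x70→b7/s3 L1-HIT; vc=[]
#3 0x7d→b7/s3 L1-HIT; vc=[]
#4 0x13e→b19/s3 MISS; vc=[7]
#5 0x73→b7/s3 VC-HIT; vc=[19]
#6 0x76→b7/s3 L1-HIT; vc=[19]
#7 0x75→b7/s3 L1-HIT; vc=[19]
#8 0x1a1→b26/s2 MISS; vc=[19]
#9 0xa3→b10/s2 MISS; vc=[19,26]
#10 0x133→b19/s3 VC-HIT; vc=[7,26]

SEQ = [MISS, L1-HIT, L1-HIT, L1-HIT, MISS, VC-HIT, L1-HIT, L1-HIT, MISS, MISS, VC-HIT]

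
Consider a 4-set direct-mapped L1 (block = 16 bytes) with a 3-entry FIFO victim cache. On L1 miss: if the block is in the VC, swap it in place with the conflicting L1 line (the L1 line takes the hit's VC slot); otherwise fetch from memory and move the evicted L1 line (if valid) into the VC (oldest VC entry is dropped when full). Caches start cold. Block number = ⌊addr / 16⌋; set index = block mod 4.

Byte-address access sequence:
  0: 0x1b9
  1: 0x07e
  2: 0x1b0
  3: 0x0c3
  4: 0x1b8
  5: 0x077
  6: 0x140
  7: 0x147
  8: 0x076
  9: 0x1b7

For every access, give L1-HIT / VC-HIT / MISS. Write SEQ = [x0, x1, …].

#0 0x1b9→b27/s3 MISS; vc=[]
#1 0x7e→b7/s3 MISS; vc=[27]
#2 0x1b0→b27/s3 VC-HIT; vc=[7]
#3 0xc3→b12/s0 MISS; vc=[7]
#4 0x1b8→b27/s3 L1-HIT; vc=[7]
#5 0x77→b7/s3 VC-HIT; vc=[27]
#6 0x140→b20/s0 MISS; vc=[27,12]
#7 0x147→b20/s0 L1-HIT; vc=[27,12]
#8 0x76→b7/s3 L1-HIT; vc=[27,12]
#9 0x1b7→b27/s3 VC-HIT; vc=[7,12]

SEQ = [MISS, MISS, VC-HIT, MISS, L1-HIT, VC-HIT, MISS, L1-HIT, L1-HIT, VC-HIT]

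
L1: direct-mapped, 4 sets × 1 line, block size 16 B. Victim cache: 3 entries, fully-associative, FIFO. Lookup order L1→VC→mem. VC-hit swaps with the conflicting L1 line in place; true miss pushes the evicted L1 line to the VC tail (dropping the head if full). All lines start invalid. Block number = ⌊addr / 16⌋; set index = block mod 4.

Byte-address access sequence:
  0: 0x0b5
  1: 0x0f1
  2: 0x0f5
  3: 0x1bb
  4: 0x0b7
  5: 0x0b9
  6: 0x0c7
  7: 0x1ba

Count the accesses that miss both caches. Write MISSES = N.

MISSES = 4

#0 0xb5→b11/s3 MISS; vc=[]
#1 0xf1→b15/s3 MISS; vc=[11]
#2 0xf5→b15/s3 L1-HIT; vc=[11]
#3 0x1bb→b27/s3 MISS; vc=[11,15]
#4 0xb7→b11/s3 VC-HIT; vc=[27,15]
#5 0xb9→b11/s3 L1-HIT; vc=[27,15]
#6 0xc7→b12/s0 MISS; vc=[27,15]
#7 0x1ba→b27/s3 VC-HIT; vc=[11,15]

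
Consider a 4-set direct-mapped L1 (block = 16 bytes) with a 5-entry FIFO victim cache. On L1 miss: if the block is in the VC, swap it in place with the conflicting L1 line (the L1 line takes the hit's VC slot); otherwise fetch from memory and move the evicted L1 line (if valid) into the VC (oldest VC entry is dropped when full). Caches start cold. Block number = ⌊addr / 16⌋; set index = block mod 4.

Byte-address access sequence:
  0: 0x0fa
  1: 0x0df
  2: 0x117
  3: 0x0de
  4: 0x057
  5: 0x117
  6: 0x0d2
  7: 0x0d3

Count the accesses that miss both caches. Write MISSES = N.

#0 0xfa→b15/s3 MISS; vc=[]
#1 0xdf→b13/s1 MISS; vc=[]
#2 0x117→b17/s1 MISS; vc=[13]
#3 0xde→b13/s1 VC-HIT; vc=[17]
#4 0x57→b5/s1 MISS; vc=[17,13]
#5 0x117→b17/s1 VC-HIT; vc=[5,13]
#6 0xd2→b13/s1 VC-HIT; vc=[5,17]
#7 0xd3→b13/s1 L1-HIT; vc=[5,17]

MISSES = 4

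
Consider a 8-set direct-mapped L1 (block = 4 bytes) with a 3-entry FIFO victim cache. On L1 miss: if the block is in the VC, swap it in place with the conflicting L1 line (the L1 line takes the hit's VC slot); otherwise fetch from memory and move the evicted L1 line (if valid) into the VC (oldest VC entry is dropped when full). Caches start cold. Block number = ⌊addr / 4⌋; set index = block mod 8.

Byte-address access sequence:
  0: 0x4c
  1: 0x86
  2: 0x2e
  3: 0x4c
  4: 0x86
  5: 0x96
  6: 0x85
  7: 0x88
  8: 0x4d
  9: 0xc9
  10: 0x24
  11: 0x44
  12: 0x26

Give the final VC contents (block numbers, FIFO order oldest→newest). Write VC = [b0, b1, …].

VC = [34, 33, 17]

  [0] addr=0x4c blk=19 s=3: MISS | VC []
  [1] addr=0x86 blk=33 s=1: MISS | VC []
  [2] addr=0x2e blk=11 s=3: MISS | VC [19]
  [3] addr=0x4c blk=19 s=3: VC-HIT | VC [11]
  [4] addr=0x86 blk=33 s=1: L1-HIT | VC [11]
  [5] addr=0x96 blk=37 s=5: MISS | VC [11]
  [6] addr=0x85 blk=33 s=1: L1-HIT | VC [11]
  [7] addr=0x88 blk=34 s=2: MISS | VC [11]
  [8] addr=0x4d blk=19 s=3: L1-HIT | VC [11]
  [9] addr=0xc9 blk=50 s=2: MISS | VC [11, 34]
  [10] addr=0x24 blk=9 s=1: MISS | VC [11, 34, 33]
  [11] addr=0x44 blk=17 s=1: MISS | VC [34, 33, 9]
  [12] addr=0x26 blk=9 s=1: VC-HIT | VC [34, 33, 17]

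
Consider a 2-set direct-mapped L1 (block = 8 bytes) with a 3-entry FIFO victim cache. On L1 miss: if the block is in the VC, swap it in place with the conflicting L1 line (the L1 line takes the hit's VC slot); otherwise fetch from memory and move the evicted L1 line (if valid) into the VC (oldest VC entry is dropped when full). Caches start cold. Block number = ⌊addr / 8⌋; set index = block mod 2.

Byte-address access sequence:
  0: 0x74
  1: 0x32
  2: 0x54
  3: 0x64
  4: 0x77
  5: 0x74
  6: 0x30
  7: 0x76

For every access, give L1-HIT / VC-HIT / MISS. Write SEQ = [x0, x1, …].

SEQ = [MISS, MISS, MISS, MISS, VC-HIT, L1-HIT, VC-HIT, VC-HIT]

0: 0x74 (blk 14, set 0) → MISS  vc=[]
1: 0x32 (blk 6, set 0) → MISS  vc=[14]
2: 0x54 (blk 10, set 0) → MISS  vc=[14, 6]
3: 0x64 (blk 12, set 0) → MISS  vc=[14, 6, 10]
4: 0x77 (blk 14, set 0) → VC-HIT  vc=[12, 6, 10]
5: 0x74 (blk 14, set 0) → L1-HIT  vc=[12, 6, 10]
6: 0x30 (blk 6, set 0) → VC-HIT  vc=[12, 14, 10]
7: 0x76 (blk 14, set 0) → VC-HIT  vc=[12, 6, 10]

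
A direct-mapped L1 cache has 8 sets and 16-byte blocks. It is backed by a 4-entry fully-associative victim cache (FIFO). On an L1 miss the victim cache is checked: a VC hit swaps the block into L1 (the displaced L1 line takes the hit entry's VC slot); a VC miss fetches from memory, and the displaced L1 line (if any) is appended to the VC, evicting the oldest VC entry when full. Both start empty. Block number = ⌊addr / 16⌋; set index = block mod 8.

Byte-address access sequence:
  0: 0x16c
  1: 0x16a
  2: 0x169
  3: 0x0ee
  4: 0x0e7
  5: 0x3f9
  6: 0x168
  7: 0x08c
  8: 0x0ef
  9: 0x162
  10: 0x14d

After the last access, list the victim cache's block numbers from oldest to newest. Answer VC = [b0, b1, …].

#0 0x16c→b22/s6 MISS; vc=[]
#1 0x16a→b22/s6 L1-HIT; vc=[]
#2 0x169→b22/s6 L1-HIT; vc=[]
#3 0xee→b14/s6 MISS; vc=[22]
#4 0xe7→b14/s6 L1-HIT; vc=[22]
#5 0x3f9→b63/s7 MISS; vc=[22]
#6 0x168→b22/s6 VC-HIT; vc=[14]
#7 0x8c→b8/s0 MISS; vc=[14]
#8 0xef→b14/s6 VC-HIT; vc=[22]
#9 0x162→b22/s6 VC-HIT; vc=[14]
#10 0x14d→b20/s4 MISS; vc=[14]

VC = [14]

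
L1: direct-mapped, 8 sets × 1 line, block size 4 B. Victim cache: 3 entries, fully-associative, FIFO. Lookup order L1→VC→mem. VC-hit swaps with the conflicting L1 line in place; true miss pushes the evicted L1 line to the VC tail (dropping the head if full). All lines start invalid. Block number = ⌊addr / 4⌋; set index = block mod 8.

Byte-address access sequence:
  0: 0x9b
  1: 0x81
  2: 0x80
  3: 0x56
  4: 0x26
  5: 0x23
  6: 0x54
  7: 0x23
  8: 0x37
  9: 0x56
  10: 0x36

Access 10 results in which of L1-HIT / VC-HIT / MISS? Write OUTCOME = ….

OUTCOME = VC-HIT

  [0] addr=0x9b blk=38 s=6: MISS | VC []
  [1] addr=0x81 blk=32 s=0: MISS | VC []
  [2] addr=0x80 blk=32 s=0: L1-HIT | VC []
  [3] addr=0x56 blk=21 s=5: MISS | VC []
  [4] addr=0x26 blk=9 s=1: MISS | VC []
  [5] addr=0x23 blk=8 s=0: MISS | VC [32]
  [6] addr=0x54 blk=21 s=5: L1-HIT | VC [32]
  [7] addr=0x23 blk=8 s=0: L1-HIT | VC [32]
  [8] addr=0x37 blk=13 s=5: MISS | VC [32, 21]
  [9] addr=0x56 blk=21 s=5: VC-HIT | VC [32, 13]
  [10] addr=0x36 blk=13 s=5: VC-HIT | VC [32, 21]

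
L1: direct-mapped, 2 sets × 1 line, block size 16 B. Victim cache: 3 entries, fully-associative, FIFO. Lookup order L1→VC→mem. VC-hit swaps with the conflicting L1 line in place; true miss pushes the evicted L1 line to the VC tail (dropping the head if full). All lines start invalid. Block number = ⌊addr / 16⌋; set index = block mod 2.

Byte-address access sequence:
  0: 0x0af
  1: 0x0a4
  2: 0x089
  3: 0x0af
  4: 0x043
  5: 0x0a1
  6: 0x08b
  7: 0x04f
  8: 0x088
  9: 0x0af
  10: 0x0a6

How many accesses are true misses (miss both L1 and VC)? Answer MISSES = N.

  [0] addr=0xaf blk=10 s=0: MISS | VC []
  [1] addr=0xa4 blk=10 s=0: L1-HIT | VC []
  [2] addr=0x89 blk=8 s=0: MISS | VC [10]
  [3] addr=0xaf blk=10 s=0: VC-HIT | VC [8]
  [4] addr=0x43 blk=4 s=0: MISS | VC [8, 10]
  [5] addr=0xa1 blk=10 s=0: VC-HIT | VC [8, 4]
  [6] addr=0x8b blk=8 s=0: VC-HIT | VC [10, 4]
  [7] addr=0x4f blk=4 s=0: VC-HIT | VC [10, 8]
  [8] addr=0x88 blk=8 s=0: VC-HIT | VC [10, 4]
  [9] addr=0xaf blk=10 s=0: VC-HIT | VC [8, 4]
  [10] addr=0xa6 blk=10 s=0: L1-HIT | VC [8, 4]

MISSES = 3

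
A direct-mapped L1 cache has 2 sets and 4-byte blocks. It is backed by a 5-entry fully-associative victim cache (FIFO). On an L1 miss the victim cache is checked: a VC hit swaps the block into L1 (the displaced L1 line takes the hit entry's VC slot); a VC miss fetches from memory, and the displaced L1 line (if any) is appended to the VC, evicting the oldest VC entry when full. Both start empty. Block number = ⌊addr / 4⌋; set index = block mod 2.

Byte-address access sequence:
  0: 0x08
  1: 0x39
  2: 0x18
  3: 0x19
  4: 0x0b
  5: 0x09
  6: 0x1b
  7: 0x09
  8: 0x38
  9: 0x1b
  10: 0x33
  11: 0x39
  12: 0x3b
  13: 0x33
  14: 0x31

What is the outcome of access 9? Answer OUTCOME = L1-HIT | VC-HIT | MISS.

  [0] addr=0x8 blk=2 s=0: MISS | VC []
  [1] addr=0x39 blk=14 s=0: MISS | VC [2]
  [2] addr=0x18 blk=6 s=0: MISS | VC [2, 14]
  [3] addr=0x19 blk=6 s=0: L1-HIT | VC [2, 14]
  [4] addr=0xb blk=2 s=0: VC-HIT | VC [6, 14]
  [5] addr=0x9 blk=2 s=0: L1-HIT | VC [6, 14]
  [6] addr=0x1b blk=6 s=0: VC-HIT | VC [2, 14]
  [7] addr=0x9 blk=2 s=0: VC-HIT | VC [6, 14]
  [8] addr=0x38 blk=14 s=0: VC-HIT | VC [6, 2]
  [9] addr=0x1b blk=6 s=0: VC-HIT | VC [14, 2]
  [10] addr=0x33 blk=12 s=0: MISS | VC [14, 2, 6]
  [11] addr=0x39 blk=14 s=0: VC-HIT | VC [12, 2, 6]
  [12] addr=0x3b blk=14 s=0: L1-HIT | VC [12, 2, 6]
  [13] addr=0x33 blk=12 s=0: VC-HIT | VC [14, 2, 6]
  [14] addr=0x31 blk=12 s=0: L1-HIT | VC [14, 2, 6]

OUTCOME = VC-HIT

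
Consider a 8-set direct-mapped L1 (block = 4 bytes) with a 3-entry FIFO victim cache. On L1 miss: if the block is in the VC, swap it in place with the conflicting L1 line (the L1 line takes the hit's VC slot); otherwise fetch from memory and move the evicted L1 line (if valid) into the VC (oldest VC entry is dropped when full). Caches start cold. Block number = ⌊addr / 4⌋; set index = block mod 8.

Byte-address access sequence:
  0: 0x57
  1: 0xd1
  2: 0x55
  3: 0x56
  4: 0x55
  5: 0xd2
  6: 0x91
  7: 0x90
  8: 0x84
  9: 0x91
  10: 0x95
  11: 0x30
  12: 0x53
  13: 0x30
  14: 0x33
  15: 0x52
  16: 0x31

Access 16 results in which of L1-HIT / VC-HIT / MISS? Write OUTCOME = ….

  [0] addr=0x57 blk=21 s=5: MISS | VC []
  [1] addr=0xd1 blk=52 s=4: MISS | VC []
  [2] addr=0x55 blk=21 s=5: L1-HIT | VC []
  [3] addr=0x56 blk=21 s=5: L1-HIT | VC []
  [4] addr=0x55 blk=21 s=5: L1-HIT | VC []
  [5] addr=0xd2 blk=52 s=4: L1-HIT | VC []
  [6] addr=0x91 blk=36 s=4: MISS | VC [52]
  [7] addr=0x90 blk=36 s=4: L1-HIT | VC [52]
  [8] addr=0x84 blk=33 s=1: MISS | VC [52]
  [9] addr=0x91 blk=36 s=4: L1-HIT | VC [52]
  [10] addr=0x95 blk=37 s=5: MISS | VC [52, 21]
  [11] addr=0x30 blk=12 s=4: MISS | VC [52, 21, 36]
  [12] addr=0x53 blk=20 s=4: MISS | VC [21, 36, 12]
  [13] addr=0x30 blk=12 s=4: VC-HIT | VC [21, 36, 20]
  [14] addr=0x33 blk=12 s=4: L1-HIT | VC [21, 36, 20]
  [15] addr=0x52 blk=20 s=4: VC-HIT | VC [21, 36, 12]
  [16] addr=0x31 blk=12 s=4: VC-HIT | VC [21, 36, 20]

OUTCOME = VC-HIT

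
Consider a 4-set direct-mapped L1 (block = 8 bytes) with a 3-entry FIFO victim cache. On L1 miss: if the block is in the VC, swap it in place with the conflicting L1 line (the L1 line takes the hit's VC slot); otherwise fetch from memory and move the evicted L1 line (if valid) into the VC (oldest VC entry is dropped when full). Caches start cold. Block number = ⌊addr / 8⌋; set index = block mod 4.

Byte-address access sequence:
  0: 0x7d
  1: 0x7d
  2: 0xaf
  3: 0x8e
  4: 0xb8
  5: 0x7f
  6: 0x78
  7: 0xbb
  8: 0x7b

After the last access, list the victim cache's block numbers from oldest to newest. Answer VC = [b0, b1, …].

  [0] addr=0x7d blk=15 s=3: MISS | VC []
  [1] addr=0x7d blk=15 s=3: L1-HIT | VC []
  [2] addr=0xaf blk=21 s=1: MISS | VC []
  [3] addr=0x8e blk=17 s=1: MISS | VC [21]
  [4] addr=0xb8 blk=23 s=3: MISS | VC [21, 15]
  [5] addr=0x7f blk=15 s=3: VC-HIT | VC [21, 23]
  [6] addr=0x78 blk=15 s=3: L1-HIT | VC [21, 23]
  [7] addr=0xbb blk=23 s=3: VC-HIT | VC [21, 15]
  [8] addr=0x7b blk=15 s=3: VC-HIT | VC [21, 23]

VC = [21, 23]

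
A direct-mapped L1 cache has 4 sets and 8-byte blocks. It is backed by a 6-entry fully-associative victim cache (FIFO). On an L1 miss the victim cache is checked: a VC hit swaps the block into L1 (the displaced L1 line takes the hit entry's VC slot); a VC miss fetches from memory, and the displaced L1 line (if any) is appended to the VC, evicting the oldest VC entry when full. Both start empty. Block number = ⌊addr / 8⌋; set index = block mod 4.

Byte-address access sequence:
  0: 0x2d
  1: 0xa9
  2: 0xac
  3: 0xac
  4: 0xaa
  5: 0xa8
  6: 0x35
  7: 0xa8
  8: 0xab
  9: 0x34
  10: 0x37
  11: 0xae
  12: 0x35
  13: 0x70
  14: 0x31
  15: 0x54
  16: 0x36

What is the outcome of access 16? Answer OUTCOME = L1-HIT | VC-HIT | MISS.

OUTCOME = VC-HIT

#0 0x2d→b5/s1 MISS; vc=[]
#1 0xa9→b21/s1 MISS; vc=[5]
#2 0xac→b21/s1 L1-HIT; vc=[5]
#3 0xac→b21/s1 L1-HIT; vc=[5]
#4 0xaa→b21/s1 L1-HIT; vc=[5]
#5 0xa8→b21/s1 L1-HIT; vc=[5]
#6 0x35→b6/s2 MISS; vc=[5]
#7 0xa8→b21/s1 L1-HIT; vc=[5]
#8 0xab→b21/s1 L1-HIT; vc=[5]
#9 0x34→b6/s2 L1-HIT; vc=[5]
#10 0x37→b6/s2 L1-HIT; vc=[5]
#11 0xae→b21/s1 L1-HIT; vc=[5]
#12 0x35→b6/s2 L1-HIT; vc=[5]
#13 0x70→b14/s2 MISS; vc=[5,6]
#14 0x31→b6/s2 VC-HIT; vc=[5,14]
#15 0x54→b10/s2 MISS; vc=[5,14,6]
#16 0x36→b6/s2 VC-HIT; vc=[5,14,10]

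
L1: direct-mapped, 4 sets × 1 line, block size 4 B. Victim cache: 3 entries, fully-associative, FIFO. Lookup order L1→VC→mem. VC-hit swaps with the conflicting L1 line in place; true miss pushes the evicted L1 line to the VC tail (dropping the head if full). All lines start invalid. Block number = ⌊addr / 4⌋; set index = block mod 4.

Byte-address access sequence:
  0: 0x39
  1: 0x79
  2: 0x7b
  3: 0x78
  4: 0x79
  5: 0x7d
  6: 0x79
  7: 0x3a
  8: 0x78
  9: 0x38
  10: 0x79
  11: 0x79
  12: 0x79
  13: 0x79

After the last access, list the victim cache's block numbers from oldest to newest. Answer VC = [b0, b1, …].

#0 0x39→b14/s2 MISS; vc=[]
#1 0x79→b30/s2 MISS; vc=[14]
#2 0x7b→b30/s2 L1-HIT; vc=[14]
#3 0x78→b30/s2 L1-HIT; vc=[14]
#4 0x79→b30/s2 L1-HIT; vc=[14]
#5 0x7d→b31/s3 MISS; vc=[14]
#6 0x79→b30/s2 L1-HIT; vc=[14]
#7 0x3a→b14/s2 VC-HIT; vc=[30]
#8 0x78→b30/s2 VC-HIT; vc=[14]
#9 0x38→b14/s2 VC-HIT; vc=[30]
#10 0x79→b30/s2 VC-HIT; vc=[14]
#11 0x79→b30/s2 L1-HIT; vc=[14]
#12 0x79→b30/s2 L1-HIT; vc=[14]
#13 0x79→b30/s2 L1-HIT; vc=[14]

VC = [14]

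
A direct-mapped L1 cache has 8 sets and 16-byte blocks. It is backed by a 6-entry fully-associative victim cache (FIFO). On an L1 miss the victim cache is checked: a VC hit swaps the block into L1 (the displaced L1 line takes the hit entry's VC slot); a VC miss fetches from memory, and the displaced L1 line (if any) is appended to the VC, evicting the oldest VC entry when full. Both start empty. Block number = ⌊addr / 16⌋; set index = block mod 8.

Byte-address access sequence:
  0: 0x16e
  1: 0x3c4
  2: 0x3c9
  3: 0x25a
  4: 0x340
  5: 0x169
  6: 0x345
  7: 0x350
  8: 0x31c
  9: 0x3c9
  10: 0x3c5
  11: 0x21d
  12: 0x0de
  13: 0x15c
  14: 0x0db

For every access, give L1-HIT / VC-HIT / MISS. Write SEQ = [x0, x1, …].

  [0] addr=0x16e blk=22 s=6: MISS | VC []
  [1] addr=0x3c4 blk=60 s=4: MISS | VC []
  [2] addr=0x3c9 blk=60 s=4: L1-HIT | VC []
  [3] addr=0x25a blk=37 s=5: MISS | VC []
  [4] addr=0x340 blk=52 s=4: MISS | VC [60]
  [5] addr=0x169 blk=22 s=6: L1-HIT | VC [60]
  [6] addr=0x345 blk=52 s=4: L1-HIT | VC [60]
  [7] addr=0x350 blk=53 s=5: MISS | VC [60, 37]
  [8] addr=0x31c blk=49 s=1: MISS | VC [60, 37]
  [9] addr=0x3c9 blk=60 s=4: VC-HIT | VC [52, 37]
  [10] addr=0x3c5 blk=60 s=4: L1-HIT | VC [52, 37]
  [11] addr=0x21d blk=33 s=1: MISS | VC [52, 37, 49]
  [12] addr=0xde blk=13 s=5: MISS | VC [52, 37, 49, 53]
  [13] addr=0x15c blk=21 s=5: MISS | VC [52, 37, 49, 53, 13]
  [14] addr=0xdb blk=13 s=5: VC-HIT | VC [52, 37, 49, 53, 21]

SEQ = [MISS, MISS, L1-HIT, MISS, MISS, L1-HIT, L1-HIT, MISS, MISS, VC-HIT, L1-HIT, MISS, MISS, MISS, VC-HIT]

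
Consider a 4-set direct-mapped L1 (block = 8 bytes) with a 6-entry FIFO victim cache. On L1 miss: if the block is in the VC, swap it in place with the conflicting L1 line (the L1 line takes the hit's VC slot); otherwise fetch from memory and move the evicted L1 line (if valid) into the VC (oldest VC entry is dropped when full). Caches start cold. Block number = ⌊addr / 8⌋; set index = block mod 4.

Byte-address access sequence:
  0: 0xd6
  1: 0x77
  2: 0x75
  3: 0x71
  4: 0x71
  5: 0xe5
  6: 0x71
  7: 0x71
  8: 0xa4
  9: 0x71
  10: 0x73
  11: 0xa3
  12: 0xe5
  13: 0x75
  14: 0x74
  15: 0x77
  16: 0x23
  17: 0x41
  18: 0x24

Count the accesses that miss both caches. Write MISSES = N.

#0 0xd6→b26/s2 MISS; vc=[]
#1 0x77→b14/s2 MISS; vc=[26]
#2 0x75→b14/s2 L1-HIT; vc=[26]
#3 0x71→b14/s2 L1-HIT; vc=[26]
#4 0x71→b14/s2 L1-HIT; vc=[26]
#5 0xe5→b28/s0 MISS; vc=[26]
#6 0x71→b14/s2 L1-HIT; vc=[26]
#7 0x71→b14/s2 L1-HIT; vc=[26]
#8 0xa4→b20/s0 MISS; vc=[26,28]
#9 0x71→b14/s2 L1-HIT; vc=[26,28]
#10 0x73→b14/s2 L1-HIT; vc=[26,28]
#11 0xa3→b20/s0 L1-HIT; vc=[26,28]
#12 0xe5→b28/s0 VC-HIT; vc=[26,20]
#13 0x75→b14/s2 L1-HIT; vc=[26,20]
#14 0x74→b14/s2 L1-HIT; vc=[26,20]
#15 0x77→b14/s2 L1-HIT; vc=[26,20]
#16 0x23→b4/s0 MISS; vc=[26,20,28]
#17 0x41→b8/s0 MISS; vc=[26,20,28,4]
#18 0x24→b4/s0 VC-HIT; vc=[26,20,28,8]

MISSES = 6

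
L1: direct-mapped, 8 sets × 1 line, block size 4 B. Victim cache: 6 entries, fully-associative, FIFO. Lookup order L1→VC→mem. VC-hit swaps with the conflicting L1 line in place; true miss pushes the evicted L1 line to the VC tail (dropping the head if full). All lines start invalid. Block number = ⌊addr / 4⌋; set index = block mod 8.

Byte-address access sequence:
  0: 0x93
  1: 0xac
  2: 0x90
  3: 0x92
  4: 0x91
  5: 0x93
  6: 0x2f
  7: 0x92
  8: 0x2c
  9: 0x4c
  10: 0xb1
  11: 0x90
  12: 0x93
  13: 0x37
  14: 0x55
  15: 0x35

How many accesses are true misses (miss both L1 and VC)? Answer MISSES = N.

MISSES = 7

  [0] addr=0x93 blk=36 s=4: MISS | VC []
  [1] addr=0xac blk=43 s=3: MISS | VC []
  [2] addr=0x90 blk=36 s=4: L1-HIT | VC []
  [3] addr=0x92 blk=36 s=4: L1-HIT | VC []
  [4] addr=0x91 blk=36 s=4: L1-HIT | VC []
  [5] addr=0x93 blk=36 s=4: L1-HIT | VC []
  [6] addr=0x2f blk=11 s=3: MISS | VC [43]
  [7] addr=0x92 blk=36 s=4: L1-HIT | VC [43]
  [8] addr=0x2c blk=11 s=3: L1-HIT | VC [43]
  [9] addr=0x4c blk=19 s=3: MISS | VC [43, 11]
  [10] addr=0xb1 blk=44 s=4: MISS | VC [43, 11, 36]
  [11] addr=0x90 blk=36 s=4: VC-HIT | VC [43, 11, 44]
  [12] addr=0x93 blk=36 s=4: L1-HIT | VC [43, 11, 44]
  [13] addr=0x37 blk=13 s=5: MISS | VC [43, 11, 44]
  [14] addr=0x55 blk=21 s=5: MISS | VC [43, 11, 44, 13]
  [15] addr=0x35 blk=13 s=5: VC-HIT | VC [43, 11, 44, 21]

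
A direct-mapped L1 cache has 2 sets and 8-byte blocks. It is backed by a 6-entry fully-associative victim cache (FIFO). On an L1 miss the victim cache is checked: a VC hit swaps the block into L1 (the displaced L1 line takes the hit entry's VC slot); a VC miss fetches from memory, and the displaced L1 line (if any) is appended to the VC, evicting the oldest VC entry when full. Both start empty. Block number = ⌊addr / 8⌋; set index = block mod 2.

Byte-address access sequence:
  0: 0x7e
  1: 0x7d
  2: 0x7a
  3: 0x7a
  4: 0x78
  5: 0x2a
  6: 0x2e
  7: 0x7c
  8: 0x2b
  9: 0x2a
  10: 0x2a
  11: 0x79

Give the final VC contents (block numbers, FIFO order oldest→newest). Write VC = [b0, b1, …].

VC = [5]

#0 0x7e→b15/s1 MISS; vc=[]
#1 0x7d→b15/s1 L1-HIT; vc=[]
#2 0x7a→b15/s1 L1-HIT; vc=[]
#3 0x7a→b15/s1 L1-HIT; vc=[]
#4 0x78→b15/s1 L1-HIT; vc=[]
#5 0x2a→b5/s1 MISS; vc=[15]
#6 0x2e→b5/s1 L1-HIT; vc=[15]
#7 0x7c→b15/s1 VC-HIT; vc=[5]
#8 0x2b→b5/s1 VC-HIT; vc=[15]
#9 0x2a→b5/s1 L1-HIT; vc=[15]
#10 0x2a→b5/s1 L1-HIT; vc=[15]
#11 0x79→b15/s1 VC-HIT; vc=[5]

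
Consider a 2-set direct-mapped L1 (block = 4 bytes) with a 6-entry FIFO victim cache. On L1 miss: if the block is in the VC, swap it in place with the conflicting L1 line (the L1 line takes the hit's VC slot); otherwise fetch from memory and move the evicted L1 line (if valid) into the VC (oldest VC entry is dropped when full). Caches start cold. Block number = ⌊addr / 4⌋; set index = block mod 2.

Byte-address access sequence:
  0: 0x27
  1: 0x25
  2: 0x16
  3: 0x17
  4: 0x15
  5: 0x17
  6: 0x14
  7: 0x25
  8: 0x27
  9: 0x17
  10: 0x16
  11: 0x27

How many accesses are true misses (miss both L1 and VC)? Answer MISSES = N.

0: 0x27 (blk 9, set 1) → MISS  vc=[]
1: 0x25 (blk 9, set 1) → L1-HIT  vc=[]
2: 0x16 (blk 5, set 1) → MISS  vc=[9]
3: 0x17 (blk 5, set 1) → L1-HIT  vc=[9]
4: 0x15 (blk 5, set 1) → L1-HIT  vc=[9]
5: 0x17 (blk 5, set 1) → L1-HIT  vc=[9]
6: 0x14 (blk 5, set 1) → L1-HIT  vc=[9]
7: 0x25 (blk 9, set 1) → VC-HIT  vc=[5]
8: 0x27 (blk 9, set 1) → L1-HIT  vc=[5]
9: 0x17 (blk 5, set 1) → VC-HIT  vc=[9]
10: 0x16 (blk 5, set 1) → L1-HIT  vc=[9]
11: 0x27 (blk 9, set 1) → VC-HIT  vc=[5]

MISSES = 2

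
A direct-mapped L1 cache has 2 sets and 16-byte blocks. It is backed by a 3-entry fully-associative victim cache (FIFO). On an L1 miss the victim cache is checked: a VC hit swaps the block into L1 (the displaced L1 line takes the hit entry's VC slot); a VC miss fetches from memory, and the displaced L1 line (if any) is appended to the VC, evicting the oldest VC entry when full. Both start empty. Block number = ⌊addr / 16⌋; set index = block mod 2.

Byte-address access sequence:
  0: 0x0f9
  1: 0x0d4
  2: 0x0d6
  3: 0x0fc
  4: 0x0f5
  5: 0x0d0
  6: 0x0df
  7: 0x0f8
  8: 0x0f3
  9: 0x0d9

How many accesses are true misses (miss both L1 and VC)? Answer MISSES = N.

  [0] addr=0xf9 blk=15 s=1: MISS | VC []
  [1] addr=0xd4 blk=13 s=1: MISS | VC [15]
  [2] addr=0xd6 blk=13 s=1: L1-HIT | VC [15]
  [3] addr=0xfc blk=15 s=1: VC-HIT | VC [13]
  [4] addr=0xf5 blk=15 s=1: L1-HIT | VC [13]
  [5] addr=0xd0 blk=13 s=1: VC-HIT | VC [15]
  [6] addr=0xdf blk=13 s=1: L1-HIT | VC [15]
  [7] addr=0xf8 blk=15 s=1: VC-HIT | VC [13]
  [8] addr=0xf3 blk=15 s=1: L1-HIT | VC [13]
  [9] addr=0xd9 blk=13 s=1: VC-HIT | VC [15]

MISSES = 2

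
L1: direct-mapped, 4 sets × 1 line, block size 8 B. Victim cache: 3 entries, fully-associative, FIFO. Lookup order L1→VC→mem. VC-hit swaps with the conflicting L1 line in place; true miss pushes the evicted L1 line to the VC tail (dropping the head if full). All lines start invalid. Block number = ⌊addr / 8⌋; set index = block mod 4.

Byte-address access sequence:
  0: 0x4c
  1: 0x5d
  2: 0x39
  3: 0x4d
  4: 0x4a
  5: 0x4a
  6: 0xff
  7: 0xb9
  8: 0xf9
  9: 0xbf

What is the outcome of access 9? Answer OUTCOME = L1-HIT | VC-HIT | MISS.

0: 0x4c (blk 9, set 1) → MISS  vc=[]
1: 0x5d (blk 11, set 3) → MISS  vc=[]
2: 0x39 (blk 7, set 3) → MISS  vc=[11]
3: 0x4d (blk 9, set 1) → L1-HIT  vc=[11]
4: 0x4a (blk 9, set 1) → L1-HIT  vc=[11]
5: 0x4a (blk 9, set 1) → L1-HIT  vc=[11]
6: 0xff (blk 31, set 3) → MISS  vc=[11, 7]
7: 0xb9 (blk 23, set 3) → MISS  vc=[11, 7, 31]
8: 0xf9 (blk 31, set 3) → VC-HIT  vc=[11, 7, 23]
9: 0xbf (blk 23, set 3) → VC-HIT  vc=[11, 7, 31]

OUTCOME = VC-HIT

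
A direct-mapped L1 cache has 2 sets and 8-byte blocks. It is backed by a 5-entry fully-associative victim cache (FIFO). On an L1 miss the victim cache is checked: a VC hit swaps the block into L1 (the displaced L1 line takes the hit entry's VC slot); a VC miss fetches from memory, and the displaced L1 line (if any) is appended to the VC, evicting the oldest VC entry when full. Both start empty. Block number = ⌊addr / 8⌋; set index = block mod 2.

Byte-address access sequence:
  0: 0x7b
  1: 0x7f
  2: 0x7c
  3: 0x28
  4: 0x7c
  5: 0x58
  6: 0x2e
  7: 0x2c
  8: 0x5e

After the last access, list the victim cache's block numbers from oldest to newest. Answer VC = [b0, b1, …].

#0 0x7b→b15/s1 MISS; vc=[]
#1 0x7f→b15/s1 L1-HIT; vc=[]
#2 0x7c→b15/s1 L1-HIT; vc=[]
#3 0x28→b5/s1 MISS; vc=[15]
#4 0x7c→b15/s1 VC-HIT; vc=[5]
#5 0x58→b11/s1 MISS; vc=[5,15]
#6 0x2e→b5/s1 VC-HIT; vc=[11,15]
#7 0x2c→b5/s1 L1-HIT; vc=[11,15]
#8 0x5e→b11/s1 VC-HIT; vc=[5,15]

VC = [5, 15]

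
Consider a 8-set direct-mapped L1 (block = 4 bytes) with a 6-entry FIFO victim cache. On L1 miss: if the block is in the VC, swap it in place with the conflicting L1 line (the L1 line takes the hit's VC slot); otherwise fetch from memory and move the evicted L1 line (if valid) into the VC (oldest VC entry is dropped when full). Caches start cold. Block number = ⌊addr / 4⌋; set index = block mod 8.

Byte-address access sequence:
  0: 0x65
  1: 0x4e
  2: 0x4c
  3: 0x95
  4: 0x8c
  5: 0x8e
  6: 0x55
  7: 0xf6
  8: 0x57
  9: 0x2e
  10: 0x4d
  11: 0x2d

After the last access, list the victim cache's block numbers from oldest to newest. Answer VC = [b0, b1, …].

VC = [19, 37, 61, 35]

  [0] addr=0x65 blk=25 s=1: MISS | VC []
  [1] addr=0x4e blk=19 s=3: MISS | VC []
  [2] addr=0x4c blk=19 s=3: L1-HIT | VC []
  [3] addr=0x95 blk=37 s=5: MISS | VC []
  [4] addr=0x8c blk=35 s=3: MISS | VC [19]
  [5] addr=0x8e blk=35 s=3: L1-HIT | VC [19]
  [6] addr=0x55 blk=21 s=5: MISS | VC [19, 37]
  [7] addr=0xf6 blk=61 s=5: MISS | VC [19, 37, 21]
  [8] addr=0x57 blk=21 s=5: VC-HIT | VC [19, 37, 61]
  [9] addr=0x2e blk=11 s=3: MISS | VC [19, 37, 61, 35]
  [10] addr=0x4d blk=19 s=3: VC-HIT | VC [11, 37, 61, 35]
  [11] addr=0x2d blk=11 s=3: VC-HIT | VC [19, 37, 61, 35]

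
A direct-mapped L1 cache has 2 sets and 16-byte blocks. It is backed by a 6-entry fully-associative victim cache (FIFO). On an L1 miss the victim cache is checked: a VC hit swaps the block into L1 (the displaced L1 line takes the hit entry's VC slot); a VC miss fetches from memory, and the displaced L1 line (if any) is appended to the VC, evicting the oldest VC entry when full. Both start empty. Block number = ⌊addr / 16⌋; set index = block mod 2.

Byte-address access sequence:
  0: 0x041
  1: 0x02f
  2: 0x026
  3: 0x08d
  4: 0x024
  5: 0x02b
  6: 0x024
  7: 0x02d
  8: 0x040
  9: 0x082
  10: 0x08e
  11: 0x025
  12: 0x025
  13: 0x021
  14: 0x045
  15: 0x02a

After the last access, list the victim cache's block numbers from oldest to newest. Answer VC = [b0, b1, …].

#0 0x41→b4/s0 MISS; vc=[]
#1 0x2f→b2/s0 MISS; vc=[4]
#2 0x26→b2/s0 L1-HIT; vc=[4]
#3 0x8d→b8/s0 MISS; vc=[4,2]
#4 0x24→b2/s0 VC-HIT; vc=[4,8]
#5 0x2b→b2/s0 L1-HIT; vc=[4,8]
#6 0x24→b2/s0 L1-HIT; vc=[4,8]
#7 0x2d→b2/s0 L1-HIT; vc=[4,8]
#8 0x40→b4/s0 VC-HIT; vc=[2,8]
#9 0x82→b8/s0 VC-HIT; vc=[2,4]
#10 0x8e→b8/s0 L1-HIT; vc=[2,4]
#11 0x25→b2/s0 VC-HIT; vc=[8,4]
#12 0x25→b2/s0 L1-HIT; vc=[8,4]
#13 0x21→b2/s0 L1-HIT; vc=[8,4]
#14 0x45→b4/s0 VC-HIT; vc=[8,2]
#15 0x2a→b2/s0 VC-HIT; vc=[8,4]

VC = [8, 4]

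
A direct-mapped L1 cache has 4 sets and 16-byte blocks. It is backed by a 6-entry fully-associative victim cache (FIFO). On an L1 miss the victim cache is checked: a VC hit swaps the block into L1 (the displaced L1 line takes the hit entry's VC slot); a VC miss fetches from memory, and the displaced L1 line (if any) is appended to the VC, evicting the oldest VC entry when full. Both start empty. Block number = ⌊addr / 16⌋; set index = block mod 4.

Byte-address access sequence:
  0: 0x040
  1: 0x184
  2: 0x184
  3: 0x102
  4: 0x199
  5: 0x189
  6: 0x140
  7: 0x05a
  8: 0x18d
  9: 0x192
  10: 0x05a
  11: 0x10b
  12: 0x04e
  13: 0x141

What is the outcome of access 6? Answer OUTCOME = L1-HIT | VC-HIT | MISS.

  [0] addr=0x40 blk=4 s=0: MISS | VC []
  [1] addr=0x184 blk=24 s=0: MISS | VC [4]
  [2] addr=0x184 blk=24 s=0: L1-HIT | VC [4]
  [3] addr=0x102 blk=16 s=0: MISS | VC [4, 24]
  [4] addr=0x199 blk=25 s=1: MISS | VC [4, 24]
  [5] addr=0x189 blk=24 s=0: VC-HIT | VC [4, 16]
  [6] addr=0x140 blk=20 s=0: MISS | VC [4, 16, 24]
  [7] addr=0x5a blk=5 s=1: MISS | VC [4, 16, 24, 25]
  [8] addr=0x18d blk=24 s=0: VC-HIT | VC [4, 16, 20, 25]
  [9] addr=0x192 blk=25 s=1: VC-HIT | VC [4, 16, 20, 5]
  [10] addr=0x5a blk=5 s=1: VC-HIT | VC [4, 16, 20, 25]
  [11] addr=0x10b blk=16 s=0: VC-HIT | VC [4, 24, 20, 25]
  [12] addr=0x4e blk=4 s=0: VC-HIT | VC [16, 24, 20, 25]
  [13] addr=0x141 blk=20 s=0: VC-HIT | VC [16, 24, 4, 25]

OUTCOME = MISS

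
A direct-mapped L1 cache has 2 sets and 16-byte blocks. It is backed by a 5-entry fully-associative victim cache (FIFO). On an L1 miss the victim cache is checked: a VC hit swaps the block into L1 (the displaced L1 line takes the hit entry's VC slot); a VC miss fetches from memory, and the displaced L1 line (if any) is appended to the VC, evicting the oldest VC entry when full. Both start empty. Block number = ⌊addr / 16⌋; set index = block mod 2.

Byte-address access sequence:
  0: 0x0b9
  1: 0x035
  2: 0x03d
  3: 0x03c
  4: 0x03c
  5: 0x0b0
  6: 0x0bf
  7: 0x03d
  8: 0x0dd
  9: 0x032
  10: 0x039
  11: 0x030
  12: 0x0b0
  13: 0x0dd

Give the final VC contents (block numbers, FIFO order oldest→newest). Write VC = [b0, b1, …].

VC = [3, 11]

#0 0xb9→b11/s1 MISS; vc=[]
#1 0x35→b3/s1 MISS; vc=[11]
#2 0x3d→b3/s1 L1-HIT; vc=[11]
#3 0x3c→b3/s1 L1-HIT; vc=[11]
#4 0x3c→b3/s1 L1-HIT; vc=[11]
#5 0xb0→b11/s1 VC-HIT; vc=[3]
#6 0xbf→b11/s1 L1-HIT; vc=[3]
#7 0x3d→b3/s1 VC-HIT; vc=[11]
#8 0xdd→b13/s1 MISS; vc=[11,3]
#9 0x32→b3/s1 VC-HIT; vc=[11,13]
#10 0x39→b3/s1 L1-HIT; vc=[11,13]
#11 0x30→b3/s1 L1-HIT; vc=[11,13]
#12 0xb0→b11/s1 VC-HIT; vc=[3,13]
#13 0xdd→b13/s1 VC-HIT; vc=[3,11]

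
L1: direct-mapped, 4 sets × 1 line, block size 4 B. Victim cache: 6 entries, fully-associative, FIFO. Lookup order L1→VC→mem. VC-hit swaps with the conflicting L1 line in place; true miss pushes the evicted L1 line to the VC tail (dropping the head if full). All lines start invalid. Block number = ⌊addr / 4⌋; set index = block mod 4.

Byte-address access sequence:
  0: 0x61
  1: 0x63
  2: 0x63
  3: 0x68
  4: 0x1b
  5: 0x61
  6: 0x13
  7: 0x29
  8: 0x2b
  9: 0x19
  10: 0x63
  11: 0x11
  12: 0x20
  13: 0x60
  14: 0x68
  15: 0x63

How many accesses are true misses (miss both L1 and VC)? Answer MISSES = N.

0: 0x61 (blk 24, set 0) → MISS  vc=[]
1: 0x63 (blk 24, set 0) → L1-HIT  vc=[]
2: 0x63 (blk 24, set 0) → L1-HIT  vc=[]
3: 0x68 (blk 26, set 2) → MISS  vc=[]
4: 0x1b (blk 6, set 2) → MISS  vc=[26]
5: 0x61 (blk 24, set 0) → L1-HIT  vc=[26]
6: 0x13 (blk 4, set 0) → MISS  vc=[26, 24]
7: 0x29 (blk 10, set 2) → MISS  vc=[26, 24, 6]
8: 0x2b (blk 10, set 2) → L1-HIT  vc=[26, 24, 6]
9: 0x19 (blk 6, set 2) → VC-HIT  vc=[26, 24, 10]
10: 0x63 (blk 24, set 0) → VC-HIT  vc=[26, 4, 10]
11: 0x11 (blk 4, set 0) → VC-HIT  vc=[26, 24, 10]
12: 0x20 (blk 8, set 0) → MISS  vc=[26, 24, 10, 4]
13: 0x60 (blk 24, set 0) → VC-HIT  vc=[26, 8, 10, 4]
14: 0x68 (blk 26, set 2) → VC-HIT  vc=[6, 8, 10, 4]
15: 0x63 (blk 24, set 0) → L1-HIT  vc=[6, 8, 10, 4]

MISSES = 6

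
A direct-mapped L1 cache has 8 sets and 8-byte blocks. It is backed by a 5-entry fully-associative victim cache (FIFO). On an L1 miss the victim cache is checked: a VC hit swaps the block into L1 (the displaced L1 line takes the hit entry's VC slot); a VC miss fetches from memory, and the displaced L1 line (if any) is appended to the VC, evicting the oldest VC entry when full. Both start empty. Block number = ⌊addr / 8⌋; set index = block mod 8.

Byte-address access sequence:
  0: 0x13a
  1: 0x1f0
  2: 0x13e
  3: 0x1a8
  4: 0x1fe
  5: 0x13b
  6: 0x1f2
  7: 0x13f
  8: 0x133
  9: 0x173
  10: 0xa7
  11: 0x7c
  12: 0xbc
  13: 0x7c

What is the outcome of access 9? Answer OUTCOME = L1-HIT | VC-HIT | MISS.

#0 0x13a→b39/s7 MISS; vc=[]
#1 0x1f0→b62/s6 MISS; vc=[]
#2 0x13e→b39/s7 L1-HIT; vc=[]
#3 0x1a8→b53/s5 MISS; vc=[]
#4 0x1fe→b63/s7 MISS; vc=[39]
#5 0x13b→b39/s7 VC-HIT; vc=[63]
#6 0x1f2→b62/s6 L1-HIT; vc=[63]
#7 0x13f→b39/s7 L1-HIT; vc=[63]
#8 0x133→b38/s6 MISS; vc=[63,62]
#9 0x173→b46/s6 MISS; vc=[63,62,38]
#10 0xa7→b20/s4 MISS; vc=[63,62,38]
#11 0x7c→b15/s7 MISS; vc=[63,62,38,39]
#12 0xbc→b23/s7 MISS; vc=[63,62,38,39,15]
#13 0x7c→b15/s7 VC-HIT; vc=[63,62,38,39,23]

OUTCOME = MISS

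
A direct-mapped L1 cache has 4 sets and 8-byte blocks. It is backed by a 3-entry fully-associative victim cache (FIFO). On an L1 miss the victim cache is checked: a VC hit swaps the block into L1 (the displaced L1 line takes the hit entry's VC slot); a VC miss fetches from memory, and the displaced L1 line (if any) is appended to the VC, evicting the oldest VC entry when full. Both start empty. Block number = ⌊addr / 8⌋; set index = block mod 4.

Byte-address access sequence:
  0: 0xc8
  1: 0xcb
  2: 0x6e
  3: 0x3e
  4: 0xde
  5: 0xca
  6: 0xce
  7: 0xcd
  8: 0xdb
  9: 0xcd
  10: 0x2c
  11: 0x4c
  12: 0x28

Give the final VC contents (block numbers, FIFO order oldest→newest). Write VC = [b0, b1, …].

VC = [7, 25, 9]

#0 0xc8→b25/s1 MISS; vc=[]
#1 0xcb→b25/s1 L1-HIT; vc=[]
#2 0x6e→b13/s1 MISS; vc=[25]
#3 0x3e→b7/s3 MISS; vc=[25]
#4 0xde→b27/s3 MISS; vc=[25,7]
#5 0xca→b25/s1 VC-HIT; vc=[13,7]
#6 0xce→b25/s1 L1-HIT; vc=[13,7]
#7 0xcd→b25/s1 L1-HIT; vc=[13,7]
#8 0xdb→b27/s3 L1-HIT; vc=[13,7]
#9 0xcd→b25/s1 L1-HIT; vc=[13,7]
#10 0x2c→b5/s1 MISS; vc=[13,7,25]
#11 0x4c→b9/s1 MISS; vc=[7,25,5]
#12 0x28→b5/s1 VC-HIT; vc=[7,25,9]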